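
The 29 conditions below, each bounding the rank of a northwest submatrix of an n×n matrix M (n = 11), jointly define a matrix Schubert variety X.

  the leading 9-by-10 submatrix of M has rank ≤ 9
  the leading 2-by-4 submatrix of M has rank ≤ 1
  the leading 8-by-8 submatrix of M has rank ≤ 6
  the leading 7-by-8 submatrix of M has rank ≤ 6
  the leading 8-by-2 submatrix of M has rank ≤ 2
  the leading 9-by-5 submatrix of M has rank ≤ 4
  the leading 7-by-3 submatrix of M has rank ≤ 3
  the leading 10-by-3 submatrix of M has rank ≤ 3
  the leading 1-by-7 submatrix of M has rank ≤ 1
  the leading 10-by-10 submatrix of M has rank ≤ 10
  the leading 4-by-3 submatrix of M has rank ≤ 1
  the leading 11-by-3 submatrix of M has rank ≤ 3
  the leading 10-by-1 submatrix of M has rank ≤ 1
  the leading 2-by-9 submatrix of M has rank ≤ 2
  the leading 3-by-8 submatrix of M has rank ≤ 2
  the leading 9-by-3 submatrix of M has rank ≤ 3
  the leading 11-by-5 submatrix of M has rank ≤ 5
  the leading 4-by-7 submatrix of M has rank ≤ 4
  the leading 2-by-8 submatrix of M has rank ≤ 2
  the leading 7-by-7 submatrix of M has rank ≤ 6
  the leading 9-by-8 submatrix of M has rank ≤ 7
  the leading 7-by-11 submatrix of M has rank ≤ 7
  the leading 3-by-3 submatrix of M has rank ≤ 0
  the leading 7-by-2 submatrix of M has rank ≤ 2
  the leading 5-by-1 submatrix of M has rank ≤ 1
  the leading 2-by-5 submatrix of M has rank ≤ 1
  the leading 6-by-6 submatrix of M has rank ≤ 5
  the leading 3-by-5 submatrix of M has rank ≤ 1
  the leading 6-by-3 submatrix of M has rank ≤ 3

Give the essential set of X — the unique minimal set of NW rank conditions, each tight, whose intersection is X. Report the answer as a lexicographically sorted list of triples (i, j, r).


Reconstructing r_w from the 29 given conditions:

  R[1]: 0  0  0  1  1  1  1  1  1  1  1
  R[2]: 0  0  0  1  1  2  2  2  2  2  2
  R[3]: 0  0  0  1  1  2  2  2  3  3  3
  R[4]: 1  1  1  2  2  3  3  3  4  4  4
  R[5]: 1  2  2  3  3  4  4  4  5  5  5
  R[6]: 1  2  3  4  4  5  5  5  6  6  6
  R[7]: 1  2  3  4  4  5  6  6  7  7  7
  R[8]: 1  2  3  4  4  5  6  6  7  8  8
  R[9]: 1  2  3  4  4  5  6  7  8  9  9
  R[10]: 1  2  3  4  5  6  7  8  9  10  10
  R[11]: 1  2  3  4  5  6  7  8  9  10  11

the unique w with this rank table is (4, 6, 9, 1, 2, 3, 7, 10, 8, 5, 11).

ℓ(w)=17; the 5 essential cells (i,j,r):

[(3, 3, 0), (3, 5, 1), (3, 8, 2), (8, 8, 6), (9, 5, 4)]


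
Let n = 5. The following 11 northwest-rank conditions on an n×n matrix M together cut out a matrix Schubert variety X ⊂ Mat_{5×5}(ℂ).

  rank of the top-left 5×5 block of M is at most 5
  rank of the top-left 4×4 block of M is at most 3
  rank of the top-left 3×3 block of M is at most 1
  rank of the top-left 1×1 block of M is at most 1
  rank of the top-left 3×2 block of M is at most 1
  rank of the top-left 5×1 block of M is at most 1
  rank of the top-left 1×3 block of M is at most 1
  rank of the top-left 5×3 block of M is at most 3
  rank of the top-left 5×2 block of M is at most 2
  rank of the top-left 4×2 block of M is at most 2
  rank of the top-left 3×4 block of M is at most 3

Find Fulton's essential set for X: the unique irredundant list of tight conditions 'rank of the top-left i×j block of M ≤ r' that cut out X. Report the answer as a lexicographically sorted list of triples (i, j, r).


Propagating the 11 rank bounds to every northwest block:

  R[1]: 1 | 1 | 1 | 1 | 1
  R[2]: 1 | 1 | 1 | 2 | 2
  R[3]: 1 | 1 | 1 | 2 | 3
  R[4]: 1 | 2 | 2 | 3 | 4
  R[5]: 1 | 2 | 3 | 4 | 5

so w = (1, 4, 5, 2, 3).

D(w) has 4 cells with 1 SE-corner; essential set:

[(3, 3, 1)]


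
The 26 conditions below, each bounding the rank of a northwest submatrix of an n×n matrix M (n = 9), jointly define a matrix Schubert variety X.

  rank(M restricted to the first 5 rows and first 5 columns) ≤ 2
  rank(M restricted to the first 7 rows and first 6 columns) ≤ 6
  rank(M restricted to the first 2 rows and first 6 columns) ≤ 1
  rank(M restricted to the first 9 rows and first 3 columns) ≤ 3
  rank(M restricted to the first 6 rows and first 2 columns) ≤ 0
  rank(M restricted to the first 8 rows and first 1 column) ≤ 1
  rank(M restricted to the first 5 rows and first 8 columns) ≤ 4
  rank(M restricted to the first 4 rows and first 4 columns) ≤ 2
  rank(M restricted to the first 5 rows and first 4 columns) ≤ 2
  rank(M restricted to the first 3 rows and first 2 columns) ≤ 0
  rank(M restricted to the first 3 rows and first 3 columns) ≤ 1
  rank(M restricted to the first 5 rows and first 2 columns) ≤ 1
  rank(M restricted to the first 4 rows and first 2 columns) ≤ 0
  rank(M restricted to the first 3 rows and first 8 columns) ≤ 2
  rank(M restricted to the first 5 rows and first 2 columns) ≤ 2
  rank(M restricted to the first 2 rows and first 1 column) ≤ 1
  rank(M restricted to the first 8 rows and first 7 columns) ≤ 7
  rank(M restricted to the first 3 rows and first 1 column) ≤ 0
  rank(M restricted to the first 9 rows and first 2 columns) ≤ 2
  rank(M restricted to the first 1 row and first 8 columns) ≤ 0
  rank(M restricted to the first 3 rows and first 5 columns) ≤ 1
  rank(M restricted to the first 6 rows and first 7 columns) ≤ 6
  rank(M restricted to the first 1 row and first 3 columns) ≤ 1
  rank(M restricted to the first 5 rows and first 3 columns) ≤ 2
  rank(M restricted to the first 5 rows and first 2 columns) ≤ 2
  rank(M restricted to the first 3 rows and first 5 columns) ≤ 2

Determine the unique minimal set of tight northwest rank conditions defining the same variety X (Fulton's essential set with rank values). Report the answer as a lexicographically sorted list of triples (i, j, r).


The tightest implied rank at each (i,j), from the 26 conditions:

  row 1: 0, 0, 0, 0, 0, 0, 0, 0, 1
  row 2: 0, 0, 1, 1, 1, 1, 1, 1, 2
  row 3: 0, 0, 1, 1, 1, 2, 2, 2, 3
  row 4: 0, 0, 1, 2, 2, 3, 3, 3, 4
  row 5: 0, 0, 1, 2, 2, 3, 4, 4, 5
  row 6: 0, 0, 1, 2, 3, 4, 5, 5, 6
  row 7: 1, 1, 2, 3, 4, 5, 6, 6, 7
  row 8: 1, 2, 3, 4, 5, 6, 7, 7, 8
  row 9: 1, 2, 3, 4, 5, 6, 7, 8, 9

the unique w with this rank table is (9, 3, 6, 4, 7, 5, 1, 2, 8).

4 SE-corners of the 21-cell Rothe diagram give Ess(w):

[(1, 8, 0), (3, 5, 1), (5, 5, 2), (6, 2, 0)]


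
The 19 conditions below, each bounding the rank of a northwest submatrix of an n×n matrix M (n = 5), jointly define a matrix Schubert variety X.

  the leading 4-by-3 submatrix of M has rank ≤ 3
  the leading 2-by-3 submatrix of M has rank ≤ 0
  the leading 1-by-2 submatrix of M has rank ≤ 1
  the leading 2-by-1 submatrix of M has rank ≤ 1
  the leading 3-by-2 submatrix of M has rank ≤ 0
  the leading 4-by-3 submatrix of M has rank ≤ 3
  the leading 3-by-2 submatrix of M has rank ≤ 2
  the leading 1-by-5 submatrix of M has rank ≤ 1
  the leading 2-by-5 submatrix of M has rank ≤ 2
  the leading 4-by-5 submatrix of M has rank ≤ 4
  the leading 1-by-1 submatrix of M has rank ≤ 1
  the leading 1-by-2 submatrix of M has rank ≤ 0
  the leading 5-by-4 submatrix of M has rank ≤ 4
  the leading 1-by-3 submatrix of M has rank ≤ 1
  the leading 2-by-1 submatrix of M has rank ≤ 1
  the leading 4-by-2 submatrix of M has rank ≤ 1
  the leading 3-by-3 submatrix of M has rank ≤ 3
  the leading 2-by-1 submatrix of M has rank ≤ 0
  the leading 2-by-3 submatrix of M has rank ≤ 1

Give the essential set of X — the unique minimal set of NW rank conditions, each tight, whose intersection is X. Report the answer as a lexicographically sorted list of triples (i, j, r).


Propagating the 19 rank bounds to every northwest block:

  R[1]: 0 0 0 1 1
  R[2]: 0 0 0 1 2
  R[3]: 0 0 1 2 3
  R[4]: 1 1 2 3 4
  R[5]: 1 2 3 4 5

hence w(1..5) = (4, 5, 3, 1, 2).

2 SE-corners of the 8-cell Rothe diagram give Ess(w):

[(2, 3, 0), (3, 2, 0)]


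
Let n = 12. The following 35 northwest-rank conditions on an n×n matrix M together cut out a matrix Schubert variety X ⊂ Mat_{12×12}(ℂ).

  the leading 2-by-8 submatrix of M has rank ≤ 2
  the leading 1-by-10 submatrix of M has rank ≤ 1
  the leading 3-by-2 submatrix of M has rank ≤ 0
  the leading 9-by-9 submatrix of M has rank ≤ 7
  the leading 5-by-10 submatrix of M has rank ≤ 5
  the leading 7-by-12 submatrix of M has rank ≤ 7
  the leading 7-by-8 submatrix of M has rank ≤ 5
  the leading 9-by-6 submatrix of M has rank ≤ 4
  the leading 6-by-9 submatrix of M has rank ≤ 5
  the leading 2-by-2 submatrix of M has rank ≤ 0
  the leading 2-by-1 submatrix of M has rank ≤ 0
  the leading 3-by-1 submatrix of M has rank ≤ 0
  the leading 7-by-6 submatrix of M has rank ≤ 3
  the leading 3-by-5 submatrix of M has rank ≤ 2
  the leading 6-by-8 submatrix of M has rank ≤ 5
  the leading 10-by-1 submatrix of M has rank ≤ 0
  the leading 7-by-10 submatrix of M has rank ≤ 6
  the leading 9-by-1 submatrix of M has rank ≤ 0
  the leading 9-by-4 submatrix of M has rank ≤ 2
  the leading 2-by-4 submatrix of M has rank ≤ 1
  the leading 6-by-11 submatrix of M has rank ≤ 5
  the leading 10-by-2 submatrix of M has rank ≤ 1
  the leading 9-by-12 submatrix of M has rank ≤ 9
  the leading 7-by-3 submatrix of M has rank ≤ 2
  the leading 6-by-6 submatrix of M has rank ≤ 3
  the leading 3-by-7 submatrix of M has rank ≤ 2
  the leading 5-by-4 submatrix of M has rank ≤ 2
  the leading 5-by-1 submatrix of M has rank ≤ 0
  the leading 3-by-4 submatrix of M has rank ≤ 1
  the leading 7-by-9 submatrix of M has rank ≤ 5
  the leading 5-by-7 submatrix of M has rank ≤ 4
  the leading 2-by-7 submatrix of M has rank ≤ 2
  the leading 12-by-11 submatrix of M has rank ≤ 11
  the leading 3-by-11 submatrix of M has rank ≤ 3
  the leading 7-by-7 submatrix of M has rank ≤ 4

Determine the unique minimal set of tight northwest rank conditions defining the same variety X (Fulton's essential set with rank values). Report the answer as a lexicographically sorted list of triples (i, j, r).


The tightest implied rank at each (i,j), from the 35 conditions:

  i=1: 0 0 1 1 1 1 1 1 1 1 1 1
  i=2: 0 0 1 1 2 2 2 2 2 2 2 2
  i=3: 0 0 1 1 2 2 2 3 3 3 3 3
  i=4: 0 1 2 2 3 3 3 4 4 4 4 4
  i=5: 0 1 2 2 3 3 4 5 5 5 5 5
  i=6: 0 1 2 2 3 3 4 5 5 5 5 6
  i=7: 0 1 2 2 3 3 4 5 5 6 6 7
  i=8: 0 1 2 2 3 4 5 6 6 7 7 8
  i=9: 0 1 2 2 3 4 5 6 7 8 8 9
  i=10: 0 1 2 3 4 5 6 7 8 9 9 10
  i=11: 1 2 3 4 5 6 7 8 9 10 10 11
  i=12: 1 2 3 4 5 6 7 8 9 10 11 12

hence w(1..12) = (3, 5, 8, 2, 7, 12, 10, 6, 9, 4, 1, 11).

Rothe diagram D(w) (29 cells), 8 SE-corners (essential conditions):

[(3, 2, 0), (3, 4, 1), (3, 7, 2), (6, 11, 5), (7, 6, 3), (7, 9, 5), (9, 4, 2), (10, 1, 0)]


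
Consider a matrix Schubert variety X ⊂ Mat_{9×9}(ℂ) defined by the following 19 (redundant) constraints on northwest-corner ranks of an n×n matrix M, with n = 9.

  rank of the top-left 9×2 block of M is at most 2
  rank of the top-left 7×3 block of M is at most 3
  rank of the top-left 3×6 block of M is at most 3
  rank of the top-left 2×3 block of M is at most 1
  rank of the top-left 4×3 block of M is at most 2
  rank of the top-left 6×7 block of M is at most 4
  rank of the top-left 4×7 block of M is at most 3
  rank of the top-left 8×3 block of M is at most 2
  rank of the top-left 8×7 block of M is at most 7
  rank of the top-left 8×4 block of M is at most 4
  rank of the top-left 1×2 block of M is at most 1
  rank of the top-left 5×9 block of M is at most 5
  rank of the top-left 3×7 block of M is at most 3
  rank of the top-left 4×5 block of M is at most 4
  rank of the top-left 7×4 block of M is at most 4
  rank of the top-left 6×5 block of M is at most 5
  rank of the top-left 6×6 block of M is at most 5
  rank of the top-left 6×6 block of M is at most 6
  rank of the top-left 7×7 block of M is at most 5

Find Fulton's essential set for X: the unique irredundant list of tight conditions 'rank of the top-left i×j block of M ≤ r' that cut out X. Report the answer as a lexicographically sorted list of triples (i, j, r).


Rank table r_w(9×9) implied by the 19 constraints:

  i=1: 1, 1, 1, 1, 1, 1, 1, 1, 1
  i=2: 1, 1, 1, 2, 2, 2, 2, 2, 2
  i=3: 1, 2, 2, 3, 3, 3, 3, 3, 3
  i=4: 1, 2, 2, 3, 3, 3, 3, 4, 4
  i=5: 1, 2, 2, 3, 4, 4, 4, 5, 5
  i=6: 1, 2, 2, 3, 4, 4, 4, 5, 6
  i=7: 1, 2, 2, 3, 4, 5, 5, 6, 7
  i=8: 1, 2, 2, 3, 4, 5, 6, 7, 8
  i=9: 1, 2, 3, 4, 5, 6, 7, 8, 9

so w = (1, 4, 2, 8, 5, 9, 6, 7, 3).

D(w) has 12 cells with 4 SE-corners; essential set:

[(2, 3, 1), (4, 7, 3), (6, 7, 4), (8, 3, 2)]


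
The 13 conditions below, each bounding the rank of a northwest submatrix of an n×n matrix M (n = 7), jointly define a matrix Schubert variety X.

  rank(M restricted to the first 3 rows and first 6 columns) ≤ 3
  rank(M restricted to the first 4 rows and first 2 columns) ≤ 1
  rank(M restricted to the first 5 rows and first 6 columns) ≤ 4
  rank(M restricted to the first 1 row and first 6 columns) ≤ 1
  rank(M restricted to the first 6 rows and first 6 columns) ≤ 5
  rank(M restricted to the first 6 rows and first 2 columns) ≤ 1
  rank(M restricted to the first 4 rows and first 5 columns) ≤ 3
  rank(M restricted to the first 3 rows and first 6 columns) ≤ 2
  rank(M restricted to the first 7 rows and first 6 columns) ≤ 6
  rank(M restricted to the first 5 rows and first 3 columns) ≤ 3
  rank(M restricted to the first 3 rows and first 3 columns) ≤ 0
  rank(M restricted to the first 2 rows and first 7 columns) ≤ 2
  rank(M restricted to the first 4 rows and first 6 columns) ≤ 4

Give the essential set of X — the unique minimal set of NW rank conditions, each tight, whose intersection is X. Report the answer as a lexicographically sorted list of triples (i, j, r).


The tightest implied rank at each (i,j), from the 13 conditions:

  R[1]: 0 | 0 | 0 | 1 | 1 | 1 | 1
  R[2]: 0 | 0 | 0 | 1 | 2 | 2 | 2
  R[3]: 0 | 0 | 0 | 1 | 2 | 2 | 3
  R[4]: 1 | 1 | 1 | 2 | 3 | 3 | 4
  R[5]: 1 | 1 | 2 | 3 | 4 | 4 | 5
  R[6]: 1 | 1 | 2 | 3 | 4 | 5 | 6
  R[7]: 1 | 2 | 3 | 4 | 5 | 6 | 7

reading off 1-entries of Δ²R: w = (4, 5, 7, 1, 3, 6, 2).

D(w) has 12 cells with 3 SE-corners; essential set:

[(3, 3, 0), (3, 6, 2), (6, 2, 1)]


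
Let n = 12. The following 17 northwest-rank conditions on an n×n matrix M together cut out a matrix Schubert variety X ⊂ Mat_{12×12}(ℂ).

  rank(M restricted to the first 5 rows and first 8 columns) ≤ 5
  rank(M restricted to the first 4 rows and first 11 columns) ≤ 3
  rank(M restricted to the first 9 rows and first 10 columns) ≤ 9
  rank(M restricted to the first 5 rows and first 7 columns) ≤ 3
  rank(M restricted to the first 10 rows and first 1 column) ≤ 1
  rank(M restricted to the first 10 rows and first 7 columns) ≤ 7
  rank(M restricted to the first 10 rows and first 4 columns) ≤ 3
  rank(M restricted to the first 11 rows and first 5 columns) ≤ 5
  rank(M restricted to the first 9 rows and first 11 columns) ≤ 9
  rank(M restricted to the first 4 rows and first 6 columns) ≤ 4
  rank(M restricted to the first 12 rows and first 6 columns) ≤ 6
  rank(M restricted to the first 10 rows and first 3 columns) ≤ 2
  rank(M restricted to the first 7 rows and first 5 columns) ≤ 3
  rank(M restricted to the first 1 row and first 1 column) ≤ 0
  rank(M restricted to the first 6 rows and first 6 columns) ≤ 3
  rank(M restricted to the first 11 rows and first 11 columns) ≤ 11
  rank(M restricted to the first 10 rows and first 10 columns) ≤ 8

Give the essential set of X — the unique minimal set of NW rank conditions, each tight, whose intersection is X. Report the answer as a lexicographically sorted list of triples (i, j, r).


Propagating the 17 rank bounds to every northwest block:

  0  1  1  1  1  1  1  1  1  1  1  1
  1  2  2  2  2  2  2  2  2  2  2  2
  1  2  2  3  3  3  3  3  3  3  3  3
  1  2  2  3  3  3  3  3  3  3  3  4
  1  2  2  3  3  3  3  4  4  4  4  5
  1  2  2  3  3  3  4  5  5  5  5  6
  1  2  2  3  3  4  5  6  6  6  6  7
  1  2  2  3  4  5  6  7  7  7  7  8
  1  2  2  3  4  5  6  7  8  8  8  9
  1  2  2  3  4  5  6  7  8  8  9  10
  1  2  3  4  5  6  7  8  9  9  10  11
  1  2  3  4  5  6  7  8  9  10  11  12

hence w(1..12) = (2, 1, 4, 12, 8, 7, 6, 5, 9, 11, 3, 10).

Fulton essential set (7 of the 23 Rothe cells):

[(1, 1, 0), (4, 11, 3), (5, 7, 3), (6, 6, 3), (7, 5, 3), (10, 3, 2), (10, 10, 8)]


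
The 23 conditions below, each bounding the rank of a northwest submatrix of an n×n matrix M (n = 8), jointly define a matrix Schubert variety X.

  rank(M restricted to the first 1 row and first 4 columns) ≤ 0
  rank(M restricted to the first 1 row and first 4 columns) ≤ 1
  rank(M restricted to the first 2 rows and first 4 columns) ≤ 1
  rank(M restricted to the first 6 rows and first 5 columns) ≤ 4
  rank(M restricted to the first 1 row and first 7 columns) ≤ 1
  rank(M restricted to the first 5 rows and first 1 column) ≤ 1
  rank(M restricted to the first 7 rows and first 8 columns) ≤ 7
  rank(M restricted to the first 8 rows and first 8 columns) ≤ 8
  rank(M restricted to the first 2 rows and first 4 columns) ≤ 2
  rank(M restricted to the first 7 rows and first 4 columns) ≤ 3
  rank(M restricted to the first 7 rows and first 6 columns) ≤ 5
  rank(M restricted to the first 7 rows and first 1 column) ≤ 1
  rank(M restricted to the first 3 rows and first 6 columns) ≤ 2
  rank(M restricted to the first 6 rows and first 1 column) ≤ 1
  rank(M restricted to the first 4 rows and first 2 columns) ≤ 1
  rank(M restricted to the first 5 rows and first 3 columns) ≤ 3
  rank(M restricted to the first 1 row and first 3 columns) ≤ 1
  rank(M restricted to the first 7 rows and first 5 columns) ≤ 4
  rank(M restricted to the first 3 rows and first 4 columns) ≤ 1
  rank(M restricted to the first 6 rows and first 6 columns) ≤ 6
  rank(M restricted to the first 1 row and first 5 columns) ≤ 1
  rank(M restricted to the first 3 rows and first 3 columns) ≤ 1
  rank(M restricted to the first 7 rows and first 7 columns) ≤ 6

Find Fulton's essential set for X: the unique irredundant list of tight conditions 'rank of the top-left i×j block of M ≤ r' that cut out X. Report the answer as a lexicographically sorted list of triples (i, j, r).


Computing R[i][j] = min implied NW-rank bound (n=8, 23 conditions):

  R[1]: 0 | 0 | 0 | 0 | 1 | 1 | 1 | 1
  R[2]: 1 | 1 | 1 | 1 | 2 | 2 | 2 | 2
  R[3]: 1 | 1 | 1 | 1 | 2 | 2 | 3 | 3
  R[4]: 1 | 1 | 2 | 2 | 3 | 3 | 4 | 4
  R[5]: 1 | 2 | 3 | 3 | 4 | 4 | 5 | 5
  R[6]: 1 | 2 | 3 | 3 | 4 | 5 | 6 | 6
  R[7]: 1 | 2 | 3 | 3 | 4 | 5 | 6 | 7
  R[8]: 1 | 2 | 3 | 4 | 5 | 6 | 7 | 8

reading off 1-entries of Δ²R: w = (5, 1, 7, 3, 2, 6, 8, 4).

|D(w)|=11, |Ess(w)|=5:

[(1, 4, 0), (3, 4, 1), (3, 6, 2), (4, 2, 1), (7, 4, 3)]


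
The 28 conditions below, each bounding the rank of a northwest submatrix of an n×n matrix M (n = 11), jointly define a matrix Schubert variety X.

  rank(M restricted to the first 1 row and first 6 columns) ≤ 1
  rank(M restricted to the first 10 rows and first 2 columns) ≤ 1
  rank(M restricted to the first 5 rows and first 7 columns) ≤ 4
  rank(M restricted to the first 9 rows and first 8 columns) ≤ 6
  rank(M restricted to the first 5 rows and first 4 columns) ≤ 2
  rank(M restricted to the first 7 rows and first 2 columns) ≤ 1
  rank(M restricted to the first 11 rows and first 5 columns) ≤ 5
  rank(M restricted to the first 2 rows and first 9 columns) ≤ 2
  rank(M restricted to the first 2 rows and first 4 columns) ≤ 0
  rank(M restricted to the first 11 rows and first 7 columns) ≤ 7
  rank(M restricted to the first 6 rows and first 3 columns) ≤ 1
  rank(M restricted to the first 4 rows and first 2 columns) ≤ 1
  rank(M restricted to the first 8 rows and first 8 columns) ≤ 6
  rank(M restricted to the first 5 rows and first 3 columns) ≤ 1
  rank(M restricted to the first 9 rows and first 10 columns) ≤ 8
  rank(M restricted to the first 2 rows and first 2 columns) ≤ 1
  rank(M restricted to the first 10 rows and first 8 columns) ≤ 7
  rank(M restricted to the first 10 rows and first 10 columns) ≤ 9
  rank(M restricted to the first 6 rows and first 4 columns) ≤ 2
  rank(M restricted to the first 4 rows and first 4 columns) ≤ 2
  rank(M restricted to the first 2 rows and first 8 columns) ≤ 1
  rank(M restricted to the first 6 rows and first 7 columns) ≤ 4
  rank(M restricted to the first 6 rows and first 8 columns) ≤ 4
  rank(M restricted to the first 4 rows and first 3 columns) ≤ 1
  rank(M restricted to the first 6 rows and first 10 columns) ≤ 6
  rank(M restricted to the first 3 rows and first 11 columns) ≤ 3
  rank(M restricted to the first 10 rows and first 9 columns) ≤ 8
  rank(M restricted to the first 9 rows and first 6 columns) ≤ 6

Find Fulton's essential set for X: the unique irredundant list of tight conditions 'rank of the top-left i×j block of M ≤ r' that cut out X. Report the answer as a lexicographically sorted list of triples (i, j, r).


Propagating the 28 rank bounds to every northwest block:

  0 0 0 0 1 1 1 1 1 1 1
  0 0 0 0 1 1 1 1 2 2 2
  1 1 1 1 2 2 2 2 3 3 3
  1 1 1 2 3 3 3 3 4 4 4
  1 1 1 2 3 4 4 4 5 5 5
  1 1 1 2 3 4 4 4 5 6 6
  1 1 2 3 4 5 5 5 6 7 7
  1 1 2 3 4 5 6 6 7 8 8
  1 1 2 3 4 5 6 6 7 8 9
  1 1 2 3 4 5 6 7 8 9 10
  1 2 3 4 5 6 7 8 9 10 11

the unique w with this rank table is (5, 9, 1, 4, 6, 10, 3, 7, 11, 8, 2).

|D(w)|=24, |Ess(w)|=6:

[(2, 4, 0), (2, 8, 1), (6, 3, 1), (6, 8, 4), (9, 8, 6), (10, 2, 1)]


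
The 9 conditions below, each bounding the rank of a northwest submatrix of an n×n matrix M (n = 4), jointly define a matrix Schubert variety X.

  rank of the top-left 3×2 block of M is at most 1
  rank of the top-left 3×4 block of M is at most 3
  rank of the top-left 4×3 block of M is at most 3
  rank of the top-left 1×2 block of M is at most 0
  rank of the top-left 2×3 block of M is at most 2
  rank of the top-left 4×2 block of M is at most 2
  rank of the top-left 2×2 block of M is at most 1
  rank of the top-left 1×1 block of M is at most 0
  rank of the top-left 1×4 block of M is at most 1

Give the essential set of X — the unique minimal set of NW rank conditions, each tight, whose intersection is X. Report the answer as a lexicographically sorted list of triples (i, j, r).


The tightest implied rank at each (i,j), from the 9 conditions:

  R[1]: 0, 0, 1, 1
  R[2]: 1, 1, 2, 2
  R[3]: 1, 1, 2, 3
  R[4]: 1, 2, 3, 4

hence w(1..4) = (3, 1, 4, 2).

2 SE-corners of the 3-cell Rothe diagram give Ess(w):

[(1, 2, 0), (3, 2, 1)]


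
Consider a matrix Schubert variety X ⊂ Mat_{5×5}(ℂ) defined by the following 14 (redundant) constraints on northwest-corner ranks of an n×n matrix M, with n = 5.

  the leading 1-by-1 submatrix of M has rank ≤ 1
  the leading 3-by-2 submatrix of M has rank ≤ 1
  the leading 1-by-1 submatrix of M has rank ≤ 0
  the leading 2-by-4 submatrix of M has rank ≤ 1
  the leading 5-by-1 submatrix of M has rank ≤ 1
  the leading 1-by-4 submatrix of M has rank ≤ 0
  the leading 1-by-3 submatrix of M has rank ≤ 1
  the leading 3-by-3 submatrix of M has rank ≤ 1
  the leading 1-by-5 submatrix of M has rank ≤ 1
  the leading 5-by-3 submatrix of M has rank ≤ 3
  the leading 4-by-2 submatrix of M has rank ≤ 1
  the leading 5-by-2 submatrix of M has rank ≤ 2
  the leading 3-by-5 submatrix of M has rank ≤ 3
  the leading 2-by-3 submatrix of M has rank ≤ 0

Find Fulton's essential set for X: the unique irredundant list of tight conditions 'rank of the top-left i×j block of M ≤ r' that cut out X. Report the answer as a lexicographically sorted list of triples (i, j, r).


Reconstructing r_w from the 14 given conditions:

  0, 0, 0, 0, 1
  0, 0, 0, 1, 2
  1, 1, 1, 2, 3
  1, 1, 2, 3, 4
  1, 2, 3, 4, 5

hence w(1..5) = (5, 4, 1, 3, 2).

|D(w)|=8, |Ess(w)|=3:

[(1, 4, 0), (2, 3, 0), (4, 2, 1)]


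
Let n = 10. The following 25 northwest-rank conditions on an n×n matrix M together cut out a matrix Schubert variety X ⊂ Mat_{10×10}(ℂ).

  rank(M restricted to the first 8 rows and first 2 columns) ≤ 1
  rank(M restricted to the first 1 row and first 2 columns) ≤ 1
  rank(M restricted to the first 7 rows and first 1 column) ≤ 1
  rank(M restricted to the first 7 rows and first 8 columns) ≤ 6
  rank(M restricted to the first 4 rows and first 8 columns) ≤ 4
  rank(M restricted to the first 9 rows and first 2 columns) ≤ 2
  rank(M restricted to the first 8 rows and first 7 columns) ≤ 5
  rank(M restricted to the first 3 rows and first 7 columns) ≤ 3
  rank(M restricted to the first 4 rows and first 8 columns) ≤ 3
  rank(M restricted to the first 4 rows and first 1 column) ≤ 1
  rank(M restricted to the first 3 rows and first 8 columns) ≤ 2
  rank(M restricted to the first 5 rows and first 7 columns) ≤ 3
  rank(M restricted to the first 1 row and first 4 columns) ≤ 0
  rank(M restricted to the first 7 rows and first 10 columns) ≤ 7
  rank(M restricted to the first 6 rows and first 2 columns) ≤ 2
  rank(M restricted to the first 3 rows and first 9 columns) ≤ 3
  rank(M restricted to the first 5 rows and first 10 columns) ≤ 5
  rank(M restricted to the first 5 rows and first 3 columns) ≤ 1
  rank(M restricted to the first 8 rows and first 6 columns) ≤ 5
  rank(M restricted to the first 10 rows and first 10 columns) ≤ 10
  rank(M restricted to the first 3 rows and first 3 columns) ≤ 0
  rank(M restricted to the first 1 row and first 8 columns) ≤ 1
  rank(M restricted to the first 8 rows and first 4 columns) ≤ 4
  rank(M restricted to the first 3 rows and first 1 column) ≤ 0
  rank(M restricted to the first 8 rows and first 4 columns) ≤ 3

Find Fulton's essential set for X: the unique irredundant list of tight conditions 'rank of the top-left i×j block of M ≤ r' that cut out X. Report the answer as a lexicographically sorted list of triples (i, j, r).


Rank table r_w(10×10) implied by the 25 constraints:

  0 0 0 0 1 1 1 1 1 1
  0 0 0 1 2 2 2 2 2 2
  0 0 0 1 2 2 2 2 3 3
  1 1 1 2 3 3 3 3 4 4
  1 1 1 2 3 3 3 4 5 5
  1 1 2 3 4 4 4 5 6 6
  1 1 2 3 4 5 5 6 7 7
  1 1 2 3 4 5 5 6 7 8
  1 2 3 4 5 6 6 7 8 9
  1 2 3 4 5 6 7 8 9 10

reading off 1-entries of Δ²R: w = (5, 4, 9, 1, 8, 3, 6, 10, 2, 7).

Rothe diagram D(w) (21 cells), 7 SE-corners (essential conditions):

[(1, 4, 0), (3, 3, 0), (3, 8, 2), (5, 3, 1), (5, 7, 3), (8, 2, 1), (8, 7, 5)]


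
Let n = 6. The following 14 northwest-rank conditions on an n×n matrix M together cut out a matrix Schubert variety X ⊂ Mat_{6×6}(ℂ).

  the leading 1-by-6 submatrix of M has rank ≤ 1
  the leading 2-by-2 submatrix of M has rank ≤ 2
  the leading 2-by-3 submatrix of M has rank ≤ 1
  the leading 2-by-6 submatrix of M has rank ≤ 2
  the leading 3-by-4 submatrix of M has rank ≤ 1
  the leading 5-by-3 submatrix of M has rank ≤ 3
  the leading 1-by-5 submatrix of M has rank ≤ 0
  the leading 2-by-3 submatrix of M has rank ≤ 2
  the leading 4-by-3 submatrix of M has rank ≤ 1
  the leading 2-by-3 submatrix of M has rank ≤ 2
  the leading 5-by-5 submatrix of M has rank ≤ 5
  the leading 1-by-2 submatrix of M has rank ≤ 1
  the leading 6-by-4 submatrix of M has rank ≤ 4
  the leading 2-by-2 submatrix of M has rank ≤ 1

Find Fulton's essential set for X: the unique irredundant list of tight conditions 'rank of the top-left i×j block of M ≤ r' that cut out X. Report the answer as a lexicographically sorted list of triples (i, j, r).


Computing R[i][j] = min implied NW-rank bound (n=6, 14 conditions):

  row 1: 0 0 0 0 0 1
  row 2: 1 1 1 1 1 2
  row 3: 1 1 1 1 2 3
  row 4: 1 1 1 2 3 4
  row 5: 1 2 2 3 4 5
  row 6: 1 2 3 4 5 6

giving w = (6, 1, 5, 4, 2, 3) via Δ²R.

Fulton essential set (3 of the 10 Rothe cells):

[(1, 5, 0), (3, 4, 1), (4, 3, 1)]


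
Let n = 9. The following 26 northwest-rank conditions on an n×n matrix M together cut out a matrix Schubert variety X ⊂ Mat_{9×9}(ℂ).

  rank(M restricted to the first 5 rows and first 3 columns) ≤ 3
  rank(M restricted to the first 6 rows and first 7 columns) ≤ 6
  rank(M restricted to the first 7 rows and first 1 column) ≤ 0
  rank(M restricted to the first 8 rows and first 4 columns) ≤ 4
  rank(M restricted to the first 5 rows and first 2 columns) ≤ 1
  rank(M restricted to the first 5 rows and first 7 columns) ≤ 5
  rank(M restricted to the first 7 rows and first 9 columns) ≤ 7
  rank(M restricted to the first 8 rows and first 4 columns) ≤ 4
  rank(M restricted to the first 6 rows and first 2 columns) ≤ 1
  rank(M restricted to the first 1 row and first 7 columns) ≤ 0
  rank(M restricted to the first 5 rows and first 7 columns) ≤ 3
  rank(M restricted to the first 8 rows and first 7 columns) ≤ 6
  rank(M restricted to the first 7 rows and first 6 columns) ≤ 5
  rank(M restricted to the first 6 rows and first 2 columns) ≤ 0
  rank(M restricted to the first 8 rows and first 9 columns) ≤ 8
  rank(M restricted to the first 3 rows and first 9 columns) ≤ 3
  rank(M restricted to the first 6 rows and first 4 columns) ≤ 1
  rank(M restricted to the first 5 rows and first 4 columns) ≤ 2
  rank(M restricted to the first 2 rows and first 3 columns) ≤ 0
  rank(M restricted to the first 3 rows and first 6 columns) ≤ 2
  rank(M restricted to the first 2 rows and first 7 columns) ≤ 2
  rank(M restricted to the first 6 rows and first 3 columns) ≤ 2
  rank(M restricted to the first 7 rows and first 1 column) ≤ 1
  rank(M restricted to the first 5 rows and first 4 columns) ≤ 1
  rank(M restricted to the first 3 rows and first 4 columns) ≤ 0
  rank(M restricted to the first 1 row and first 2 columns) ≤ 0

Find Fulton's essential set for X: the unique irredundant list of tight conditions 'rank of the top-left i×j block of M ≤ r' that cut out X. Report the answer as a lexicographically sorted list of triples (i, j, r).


Computing R[i][j] = min implied NW-rank bound (n=9, 26 conditions):

  R[1]: 0 | 0 | 0 | 0 | 0 | 0 | 0 | 1 | 1
  R[2]: 0 | 0 | 0 | 0 | 1 | 1 | 1 | 2 | 2
  R[3]: 0 | 0 | 0 | 0 | 1 | 2 | 2 | 3 | 3
  R[4]: 0 | 0 | 1 | 1 | 2 | 3 | 3 | 4 | 4
  R[5]: 0 | 0 | 1 | 1 | 2 | 3 | 3 | 4 | 5
  R[6]: 0 | 0 | 1 | 1 | 2 | 3 | 4 | 5 | 6
  R[7]: 0 | 1 | 2 | 2 | 3 | 4 | 5 | 6 | 7
  R[8]: 1 | 2 | 3 | 3 | 4 | 5 | 6 | 7 | 8
  R[9]: 1 | 2 | 3 | 4 | 5 | 6 | 7 | 8 | 9

so w = (8, 5, 6, 3, 9, 7, 2, 1, 4).

ℓ(w)=25; the 6 essential cells (i,j,r):

[(1, 7, 0), (3, 4, 0), (5, 7, 3), (6, 2, 0), (6, 4, 1), (7, 1, 0)]


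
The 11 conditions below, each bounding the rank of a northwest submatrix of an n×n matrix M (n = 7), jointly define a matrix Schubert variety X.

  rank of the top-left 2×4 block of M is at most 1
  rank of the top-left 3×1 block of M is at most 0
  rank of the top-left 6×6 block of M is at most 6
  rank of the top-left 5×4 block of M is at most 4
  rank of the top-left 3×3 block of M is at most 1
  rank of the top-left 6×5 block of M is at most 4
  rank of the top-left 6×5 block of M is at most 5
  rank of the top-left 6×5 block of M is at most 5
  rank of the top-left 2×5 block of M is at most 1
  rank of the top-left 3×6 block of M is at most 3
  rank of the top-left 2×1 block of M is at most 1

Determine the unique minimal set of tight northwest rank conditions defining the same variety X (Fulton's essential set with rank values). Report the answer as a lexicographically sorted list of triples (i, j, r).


Propagating the 11 rank bounds to every northwest block:

  0  1  1  1  1  1  1
  0  1  1  1  1  2  2
  0  1  1  2  2  3  3
  1  2  2  3  3  4  4
  1  2  3  4  4  5  5
  1  2  3  4  4  5  6
  1  2  3  4  5  6  7

hence w(1..7) = (2, 6, 4, 1, 3, 7, 5).

Fulton essential set (4 of the 8 Rothe cells):

[(2, 5, 1), (3, 1, 0), (3, 3, 1), (6, 5, 4)]


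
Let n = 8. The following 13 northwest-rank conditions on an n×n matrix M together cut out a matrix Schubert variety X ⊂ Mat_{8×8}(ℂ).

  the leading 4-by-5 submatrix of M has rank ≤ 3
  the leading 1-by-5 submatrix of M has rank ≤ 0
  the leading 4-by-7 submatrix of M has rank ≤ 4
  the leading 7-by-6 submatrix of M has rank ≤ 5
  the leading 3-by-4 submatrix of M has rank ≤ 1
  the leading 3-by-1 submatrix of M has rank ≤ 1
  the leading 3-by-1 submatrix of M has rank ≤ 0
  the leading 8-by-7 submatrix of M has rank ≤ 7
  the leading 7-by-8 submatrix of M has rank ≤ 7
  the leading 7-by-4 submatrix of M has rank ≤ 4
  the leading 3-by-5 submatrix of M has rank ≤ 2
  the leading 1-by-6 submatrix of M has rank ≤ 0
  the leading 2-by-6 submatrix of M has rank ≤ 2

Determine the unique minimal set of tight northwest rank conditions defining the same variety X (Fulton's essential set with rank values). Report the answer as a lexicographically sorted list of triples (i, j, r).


Recovering R(i,j) via the rank-extension bound from the 13 conditions:

  i=1: 0, 0, 0, 0, 0, 0, 1, 1
  i=2: 0, 1, 1, 1, 1, 1, 2, 2
  i=3: 0, 1, 1, 1, 2, 2, 3, 3
  i=4: 1, 2, 2, 2, 3, 3, 4, 4
  i=5: 1, 2, 3, 3, 4, 4, 5, 5
  i=6: 1, 2, 3, 4, 5, 5, 6, 6
  i=7: 1, 2, 3, 4, 5, 5, 6, 7
  i=8: 1, 2, 3, 4, 5, 6, 7, 8

second differences of R give the permutation w = (7, 2, 5, 1, 3, 4, 8, 6).

|D(w)|=11, |Ess(w)|=4:

[(1, 6, 0), (3, 1, 0), (3, 4, 1), (7, 6, 5)]


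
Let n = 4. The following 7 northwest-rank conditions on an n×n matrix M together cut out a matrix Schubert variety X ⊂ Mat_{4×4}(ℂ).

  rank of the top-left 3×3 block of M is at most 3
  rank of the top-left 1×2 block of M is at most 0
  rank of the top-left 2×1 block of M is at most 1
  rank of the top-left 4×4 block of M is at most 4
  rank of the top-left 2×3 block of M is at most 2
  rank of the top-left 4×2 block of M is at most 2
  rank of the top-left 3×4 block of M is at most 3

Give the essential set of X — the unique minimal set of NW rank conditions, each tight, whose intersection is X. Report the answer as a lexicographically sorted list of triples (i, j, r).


Rank table r_w(4×4) implied by the 7 constraints:

  i=1: 0 0 1 1
  i=2: 1 1 2 2
  i=3: 1 2 3 3
  i=4: 1 2 3 4

hence w(1..4) = (3, 1, 2, 4).

Rothe diagram D(w) (2 cells), 1 SE-corner (essential condition):

[(1, 2, 0)]


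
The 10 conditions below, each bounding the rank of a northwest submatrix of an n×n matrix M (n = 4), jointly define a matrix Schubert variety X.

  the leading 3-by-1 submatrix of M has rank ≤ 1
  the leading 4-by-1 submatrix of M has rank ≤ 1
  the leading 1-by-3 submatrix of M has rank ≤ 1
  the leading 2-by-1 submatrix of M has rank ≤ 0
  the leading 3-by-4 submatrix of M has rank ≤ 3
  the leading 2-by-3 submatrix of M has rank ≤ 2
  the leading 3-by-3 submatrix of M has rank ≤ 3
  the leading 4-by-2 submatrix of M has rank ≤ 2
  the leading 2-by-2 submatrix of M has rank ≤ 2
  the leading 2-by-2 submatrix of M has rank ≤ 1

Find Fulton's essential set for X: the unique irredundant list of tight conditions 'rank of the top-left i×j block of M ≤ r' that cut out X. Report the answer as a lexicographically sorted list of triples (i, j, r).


Propagating the 10 rank bounds to every northwest block:

  row 1: 0 1 1 1
  row 2: 0 1 2 2
  row 3: 1 2 3 3
  row 4: 1 2 3 4

hence w(1..4) = (2, 3, 1, 4).

Fulton essential set (1 of the 2 Rothe cells):

[(2, 1, 0)]


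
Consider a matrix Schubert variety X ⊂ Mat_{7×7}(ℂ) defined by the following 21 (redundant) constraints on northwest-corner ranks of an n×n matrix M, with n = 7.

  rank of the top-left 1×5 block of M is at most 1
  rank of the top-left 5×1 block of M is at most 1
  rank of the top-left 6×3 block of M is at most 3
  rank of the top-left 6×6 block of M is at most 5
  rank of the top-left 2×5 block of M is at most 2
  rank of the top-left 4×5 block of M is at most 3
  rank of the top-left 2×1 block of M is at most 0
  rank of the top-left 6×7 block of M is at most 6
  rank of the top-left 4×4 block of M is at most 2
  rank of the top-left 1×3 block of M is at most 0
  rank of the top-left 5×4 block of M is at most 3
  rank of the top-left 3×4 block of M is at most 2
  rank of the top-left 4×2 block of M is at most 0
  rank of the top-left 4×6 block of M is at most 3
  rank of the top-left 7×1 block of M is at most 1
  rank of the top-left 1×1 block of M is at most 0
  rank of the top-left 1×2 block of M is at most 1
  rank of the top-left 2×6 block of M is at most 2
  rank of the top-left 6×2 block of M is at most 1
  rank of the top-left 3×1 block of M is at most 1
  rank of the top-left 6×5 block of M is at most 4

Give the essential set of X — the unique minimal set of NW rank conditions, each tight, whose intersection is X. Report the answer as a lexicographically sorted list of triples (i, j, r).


The tightest implied rank at each (i,j), from the 21 conditions:

  R[1]: 0  0  0  1  1  1  1
  R[2]: 0  0  1  2  2  2  2
  R[3]: 0  0  1  2  3  3  3
  R[4]: 0  0  1  2  3  3  4
  R[5]: 1  1  2  3  4  4  5
  R[6]: 1  1  2  3  4  5  6
  R[7]: 1  2  3  4  5  6  7

giving w = (4, 3, 5, 7, 1, 6, 2) via Δ²R.

Fulton essential set (4 of the 11 Rothe cells):

[(1, 3, 0), (4, 2, 0), (4, 6, 3), (6, 2, 1)]


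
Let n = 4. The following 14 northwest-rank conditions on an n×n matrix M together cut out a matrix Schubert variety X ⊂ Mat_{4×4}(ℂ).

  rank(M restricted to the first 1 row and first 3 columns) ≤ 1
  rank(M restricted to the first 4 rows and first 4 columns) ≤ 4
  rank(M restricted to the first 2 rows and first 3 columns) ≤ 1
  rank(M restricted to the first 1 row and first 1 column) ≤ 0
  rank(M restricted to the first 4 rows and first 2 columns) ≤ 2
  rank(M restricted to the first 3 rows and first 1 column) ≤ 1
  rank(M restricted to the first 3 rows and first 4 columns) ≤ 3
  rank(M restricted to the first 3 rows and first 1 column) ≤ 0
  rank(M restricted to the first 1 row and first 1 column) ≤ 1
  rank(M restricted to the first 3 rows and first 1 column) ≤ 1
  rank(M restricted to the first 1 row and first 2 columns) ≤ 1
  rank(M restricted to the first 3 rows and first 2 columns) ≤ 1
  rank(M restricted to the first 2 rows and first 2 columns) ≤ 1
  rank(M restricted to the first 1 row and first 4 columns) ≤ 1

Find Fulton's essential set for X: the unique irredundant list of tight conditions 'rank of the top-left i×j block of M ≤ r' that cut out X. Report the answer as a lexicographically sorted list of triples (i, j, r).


Rank table r_w(4×4) implied by the 14 constraints:

  0 | 1 | 1 | 1
  0 | 1 | 1 | 2
  0 | 1 | 2 | 3
  1 | 2 | 3 | 4

reading off 1-entries of Δ²R: w = (2, 4, 3, 1).

D(w) has 4 cells with 2 SE-corners; essential set:

[(2, 3, 1), (3, 1, 0)]


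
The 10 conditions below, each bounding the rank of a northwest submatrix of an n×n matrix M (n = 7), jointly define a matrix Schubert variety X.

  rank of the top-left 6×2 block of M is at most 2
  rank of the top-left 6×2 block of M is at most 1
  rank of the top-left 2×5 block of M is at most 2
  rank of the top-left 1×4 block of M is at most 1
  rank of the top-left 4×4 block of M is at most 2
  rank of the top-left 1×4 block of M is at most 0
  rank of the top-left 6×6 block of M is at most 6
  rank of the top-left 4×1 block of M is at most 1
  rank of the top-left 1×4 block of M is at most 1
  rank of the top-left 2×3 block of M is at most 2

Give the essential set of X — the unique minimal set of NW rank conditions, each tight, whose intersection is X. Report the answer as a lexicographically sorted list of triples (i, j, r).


The tightest implied rank at each (i,j), from the 10 conditions:

  R[1]: 0, 0, 0, 0, 1, 1, 1
  R[2]: 1, 1, 1, 1, 2, 2, 2
  R[3]: 1, 1, 2, 2, 3, 3, 3
  R[4]: 1, 1, 2, 2, 3, 4, 4
  R[5]: 1, 1, 2, 3, 4, 5, 5
  R[6]: 1, 1, 2, 3, 4, 5, 6
  R[7]: 1, 2, 3, 4, 5, 6, 7

the unique w with this rank table is (5, 1, 3, 6, 4, 7, 2).

3 SE-corners of the 9-cell Rothe diagram give Ess(w):

[(1, 4, 0), (4, 4, 2), (6, 2, 1)]


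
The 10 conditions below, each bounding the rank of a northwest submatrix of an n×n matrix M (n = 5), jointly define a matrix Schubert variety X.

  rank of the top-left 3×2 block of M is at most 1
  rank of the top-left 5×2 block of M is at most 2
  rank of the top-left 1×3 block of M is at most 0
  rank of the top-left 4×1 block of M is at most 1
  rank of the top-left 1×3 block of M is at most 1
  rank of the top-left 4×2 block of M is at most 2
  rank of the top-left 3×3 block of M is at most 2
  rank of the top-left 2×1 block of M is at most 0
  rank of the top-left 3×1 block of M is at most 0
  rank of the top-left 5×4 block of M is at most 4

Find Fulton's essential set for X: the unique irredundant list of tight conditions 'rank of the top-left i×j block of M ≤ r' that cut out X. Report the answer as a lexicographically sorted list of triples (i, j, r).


Recovering R(i,j) via the rank-extension bound from the 10 conditions:

  R[1]: 0 0 0 1 1
  R[2]: 0 1 1 2 2
  R[3]: 0 1 2 3 3
  R[4]: 1 2 3 4 4
  R[5]: 1 2 3 4 5

reading off 1-entries of Δ²R: w = (4, 2, 3, 1, 5).

Rothe diagram D(w) (5 cells), 2 SE-corners (essential conditions):

[(1, 3, 0), (3, 1, 0)]
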